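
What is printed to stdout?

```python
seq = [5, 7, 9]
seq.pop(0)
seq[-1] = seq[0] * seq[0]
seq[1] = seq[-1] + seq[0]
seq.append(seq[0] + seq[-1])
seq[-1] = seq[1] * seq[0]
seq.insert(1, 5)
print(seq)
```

[7, 5, 56, 392]

pop(0) removes 5 → [7, 9]
seq[-1] = seq[0]*seq[0] = 7*7 = 49 → [7, 49]
seq[1] = seq[-1]+seq[0] = 49+7 = 56 → [7, 56]
append seq[0]+seq[-1] = 7+56 = 63 → [7, 56, 63]
seq[-1] = seq[1]*seq[0] = 56*7 = 392 → [7, 56, 392]
insert 5 at 1 → [7, 5, 56, 392]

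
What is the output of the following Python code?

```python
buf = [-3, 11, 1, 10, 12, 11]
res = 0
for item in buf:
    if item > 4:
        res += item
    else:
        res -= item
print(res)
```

item=-3: not >4, res = 0-(-3) = 3
item=11: >4, res = 3+11 = 14
item=1: not >4, res = 14-1 = 13
item=10: >4, res = 13+10 = 23
item=12: >4, res = 23+12 = 35
item=11: >4, res = 35+11 = 46

46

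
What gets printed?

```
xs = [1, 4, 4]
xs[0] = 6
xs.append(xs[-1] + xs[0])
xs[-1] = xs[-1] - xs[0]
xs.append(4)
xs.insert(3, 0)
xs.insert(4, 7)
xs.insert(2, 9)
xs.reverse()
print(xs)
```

[4, 4, 7, 0, 4, 9, 4, 6]

xs[0] = 6 → [6, 4, 4]
append xs[-1]+xs[0] = 4+6 = 10 → [6, 4, 4, 10]
xs[-1] = xs[-1]-xs[0] = 10-6 = 4 → [6, 4, 4, 4]
append 4 → [6, 4, 4, 4, 4]
insert 0 at 3 → [6, 4, 4, 0, 4, 4]
insert 7 at 4 → [6, 4, 4, 0, 7, 4, 4]
insert 9 at 2 → [6, 4, 9, 4, 0, 7, 4, 4]
reverse → [4, 4, 7, 0, 4, 9, 4, 6]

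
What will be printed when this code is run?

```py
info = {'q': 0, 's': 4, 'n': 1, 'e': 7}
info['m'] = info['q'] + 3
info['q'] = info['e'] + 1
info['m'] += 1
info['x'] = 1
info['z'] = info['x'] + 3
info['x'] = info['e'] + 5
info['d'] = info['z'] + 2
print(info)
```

info['m'] = info['q']+3 = 3 → {'q': 0, 's': 4, 'n': 1, 'e': 7, 'm': 3}
info['q'] = info['e']+1 = 8 → {'q': 8, 's': 4, 'n': 1, 'e': 7, 'm': 3}
info['m'] = 3+1 = 4 → {'q': 8, 's': 4, 'n': 1, 'e': 7, 'm': 4}
info['x'] = 1 → {'q': 8, 's': 4, 'n': 1, 'e': 7, 'm': 4, 'x': 1}
info['z'] = info['x']+3 = 4 → {'q': 8, 's': 4, 'n': 1, 'e': 7, 'm': 4, 'x': 1, 'z': 4}
info['x'] = info['e']+5 = 12 → {'q': 8, 's': 4, 'n': 1, 'e': 7, 'm': 4, 'x': 12, 'z': 4}
info['d'] = info['z']+2 = 6 → {'q': 8, 's': 4, 'n': 1, 'e': 7, 'm': 4, 'x': 12, 'z': 4, 'd': 6}

{'q': 8, 's': 4, 'n': 1, 'e': 7, 'm': 4, 'x': 12, 'z': 4, 'd': 6}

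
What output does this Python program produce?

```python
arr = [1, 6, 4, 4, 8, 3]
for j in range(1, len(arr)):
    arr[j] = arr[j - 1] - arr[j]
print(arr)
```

[1, -5, -9, -13, -21, -24]

j=1: arr[1] = 1-6 = -5 → [1, -5, 4, 4, 8, 3]
j=2: arr[2] = (-5)-4 = -9 → [1, -5, -9, 4, 8, 3]
j=3: arr[3] = (-9)-4 = -13 → [1, -5, -9, -13, 8, 3]
j=4: arr[4] = (-13)-8 = -21 → [1, -5, -9, -13, -21, 3]
j=5: arr[5] = (-21)-3 = -24 → [1, -5, -9, -13, -21, -24]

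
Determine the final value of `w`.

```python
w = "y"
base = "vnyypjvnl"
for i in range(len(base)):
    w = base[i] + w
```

'lnvjpyynvy'

i=0: prepend 'v' → 'vy'
i=1: prepend 'n' → 'nvy'
i=2: prepend 'y' → 'ynvy'
i=3: prepend 'y' → 'yynvy'
i=4: prepend 'p' → 'pyynvy'
i=5: prepend 'j' → 'jpyynvy'
i=6: prepend 'v' → 'vjpyynvy'
i=7: prepend 'n' → 'nvjpyynvy'
i=8: prepend 'l' → 'lnvjpyynvy'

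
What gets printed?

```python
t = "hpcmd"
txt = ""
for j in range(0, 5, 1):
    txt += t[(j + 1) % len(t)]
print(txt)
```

pcmdh

j=0: add t[1]='p' → 'p'
j=1: add t[2]='c' → 'pc'
j=2: add t[3]='m' → 'pcm'
j=3: add t[4]='d' → 'pcmd'
j=4: add t[0]='h' → 'pcmdh'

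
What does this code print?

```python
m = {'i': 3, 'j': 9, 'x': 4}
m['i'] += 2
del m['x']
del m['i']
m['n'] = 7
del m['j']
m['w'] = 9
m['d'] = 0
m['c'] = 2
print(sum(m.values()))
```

18

m['i'] = 3+2 = 5 → {'i': 5, 'j': 9, 'x': 4}
del 'x' → {'i': 5, 'j': 9}
del 'i' → {'j': 9}
m['n'] = 7 → {'j': 9, 'n': 7}
del 'j' → {'n': 7}
m['w'] = 9 → {'n': 7, 'w': 9}
m['d'] = 0 → {'n': 7, 'w': 9, 'd': 0}
m['c'] = 2 → {'n': 7, 'w': 9, 'd': 0, 'c': 2}
sum of values = 18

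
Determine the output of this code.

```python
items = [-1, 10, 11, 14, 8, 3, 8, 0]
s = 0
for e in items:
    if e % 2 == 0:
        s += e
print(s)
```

40

e=-1: not even
e=10: even, s = 0+10 = 10
e=11: not even
e=14: even, s = 10+14 = 24
e=8: even, s = 24+8 = 32
e=3: not even
e=8: even, s = 32+8 = 40
e=0: even, s = 40+0 = 40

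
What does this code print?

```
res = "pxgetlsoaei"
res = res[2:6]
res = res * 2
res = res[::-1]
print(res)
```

slice [2:6] → 'getl'
repeat ×2 → 'getlgetl'
reverse → 'lteglteg'

lteglteg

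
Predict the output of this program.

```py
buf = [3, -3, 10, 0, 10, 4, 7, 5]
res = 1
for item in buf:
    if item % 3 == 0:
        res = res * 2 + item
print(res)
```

14

item=3: %3==0, res = 1*2+3 = 5
item=-3: %3==0, res = 5*2+(-3) = 7
item=10: not %3==0
item=0: %3==0, res = 7*2+0 = 14
item=10: not %3==0
item=4: not %3==0
item=7: not %3==0
item=5: not %3==0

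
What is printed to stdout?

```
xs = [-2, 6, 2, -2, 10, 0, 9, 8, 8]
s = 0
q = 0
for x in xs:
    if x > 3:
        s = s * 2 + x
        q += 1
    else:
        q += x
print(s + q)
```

x=-2: not >3; q=-2
x=6: >3, s = 0*2+6 = 6; q=-1
x=2: not >3; q=1
x=-2: not >3; q=-1
x=10: >3, s = 6*2+10 = 22; q=0
x=0: not >3; q=0
x=9: >3, s = 22*2+9 = 53; q=1
x=8: >3, s = 53*2+8 = 114; q=2
x=8: >3, s = 114*2+8 = 236; q=3
s+q = 236+3 = 239

239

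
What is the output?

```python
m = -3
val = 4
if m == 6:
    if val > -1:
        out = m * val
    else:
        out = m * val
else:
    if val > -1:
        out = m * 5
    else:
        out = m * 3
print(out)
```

m=-3, val=4
m == 6 is False; val > -1 is True
→ out = m * 5 = -15

-15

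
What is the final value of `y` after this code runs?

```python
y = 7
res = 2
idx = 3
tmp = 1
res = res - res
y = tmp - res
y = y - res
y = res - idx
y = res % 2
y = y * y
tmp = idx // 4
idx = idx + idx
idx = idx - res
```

0

res = 2-2 = 0
y = 1-0 = 1
y = 1-0 = 1
y = 0-3 = -3
y = 0%2 = 0
y = 0*0 = 0
tmp = 3//4 = 0
idx = 3+3 = 6
idx = 6-0 = 6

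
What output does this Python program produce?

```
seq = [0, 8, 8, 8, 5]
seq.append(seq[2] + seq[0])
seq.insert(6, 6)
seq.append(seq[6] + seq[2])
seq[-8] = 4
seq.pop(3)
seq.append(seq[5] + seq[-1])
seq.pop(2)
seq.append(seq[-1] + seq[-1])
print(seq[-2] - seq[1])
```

12

append seq[2]+seq[0] = 8+0 = 8 → [0, 8, 8, 8, 5, 8]
insert 6 at 6 → [0, 8, 8, 8, 5, 8, 6]
append seq[6]+seq[2] = 6+8 = 14 → [0, 8, 8, 8, 5, 8, 6, 14]
seq[-8] = 4 → [4, 8, 8, 8, 5, 8, 6, 14]
pop(3) removes 8 → [4, 8, 8, 5, 8, 6, 14]
append seq[5]+seq[-1] = 6+14 = 20 → [4, 8, 8, 5, 8, 6, 14, 20]
pop(2) removes 8 → [4, 8, 5, 8, 6, 14, 20]
append seq[-1]+seq[-1] = 20+20 = 40 → [4, 8, 5, 8, 6, 14, 20, 40]
seq[-2]-seq[1] = 20-8 = 12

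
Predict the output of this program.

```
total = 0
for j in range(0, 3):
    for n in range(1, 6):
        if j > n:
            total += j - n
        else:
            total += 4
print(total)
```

j=0,n=1: not 0>1, total = 0+4 = 4
j=0,n=2: not 0>2, total = 4+4 = 8
j=0,n=3: not 0>3, total = 8+4 = 12
j=0,n=4: not 0>4, total = 12+4 = 16
j=0,n=5: not 0>5, total = 16+4 = 20
j=1,n=1: not 1>1, total = 20+4 = 24
j=1,n=2: not 1>2, total = 24+4 = 28
j=1,n=3: not 1>3, total = 28+4 = 32
j=1,n=4: not 1>4, total = 32+4 = 36
j=1,n=5: not 1>5, total = 36+4 = 40
j=2,n=1: 2>1, total = 40+1 = 41
j=2,n=2: not 2>2, total = 41+4 = 45
j=2,n=3: not 2>3, total = 45+4 = 49
j=2,n=4: not 2>4, total = 49+4 = 53
j=2,n=5: not 2>5, total = 53+4 = 57

57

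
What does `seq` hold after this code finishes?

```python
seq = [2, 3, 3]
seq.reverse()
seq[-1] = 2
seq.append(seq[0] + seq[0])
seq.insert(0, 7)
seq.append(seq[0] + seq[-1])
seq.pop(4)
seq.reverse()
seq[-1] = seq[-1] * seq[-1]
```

reverse → [3, 3, 2]
seq[-1] = 2 → [3, 3, 2]
append seq[0]+seq[0] = 3+3 = 6 → [3, 3, 2, 6]
insert 7 at 0 → [7, 3, 3, 2, 6]
append seq[0]+seq[-1] = 7+6 = 13 → [7, 3, 3, 2, 6, 13]
pop(4) removes 6 → [7, 3, 3, 2, 13]
reverse → [13, 2, 3, 3, 7]
seq[-1] = seq[-1]*seq[-1] = 7*7 = 49 → [13, 2, 3, 3, 49]

[13, 2, 3, 3, 49]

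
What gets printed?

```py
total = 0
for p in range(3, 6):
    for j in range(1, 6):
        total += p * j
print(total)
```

p=3,j=1: total = 0+3 = 3
p=3,j=2: total = 3+6 = 9
p=3,j=3: total = 9+9 = 18
p=3,j=4: total = 18+12 = 30
p=3,j=5: total = 30+15 = 45
p=4,j=1: total = 45+4 = 49
p=4,j=2: total = 49+8 = 57
p=4,j=3: total = 57+12 = 69
p=4,j=4: total = 69+16 = 85
p=4,j=5: total = 85+20 = 105
p=5,j=1: total = 105+5 = 110
p=5,j=2: total = 110+10 = 120
p=5,j=3: total = 120+15 = 135
p=5,j=4: total = 135+20 = 155
p=5,j=5: total = 155+25 = 180

180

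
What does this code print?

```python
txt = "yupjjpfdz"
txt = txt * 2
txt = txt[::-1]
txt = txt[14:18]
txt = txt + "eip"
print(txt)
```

jpuyeip

repeat ×2 → 'yupjjpfdzyupjjpfdz'
reverse → 'zdfpjjpuyzdfpjjpuy'
slice [14:18] → 'jpuy'
+ 'eip' → 'jpuyeip'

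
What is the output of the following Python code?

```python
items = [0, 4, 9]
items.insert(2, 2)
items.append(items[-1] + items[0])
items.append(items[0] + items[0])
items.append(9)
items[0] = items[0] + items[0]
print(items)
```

[0, 4, 2, 9, 9, 0, 9]

insert 2 at 2 → [0, 4, 2, 9]
append items[-1]+items[0] = 9+0 = 9 → [0, 4, 2, 9, 9]
append items[0]+items[0] = 0+0 = 0 → [0, 4, 2, 9, 9, 0]
append 9 → [0, 4, 2, 9, 9, 0, 9]
items[0] = items[0]+items[0] = 0+0 = 0 → [0, 4, 2, 9, 9, 0, 9]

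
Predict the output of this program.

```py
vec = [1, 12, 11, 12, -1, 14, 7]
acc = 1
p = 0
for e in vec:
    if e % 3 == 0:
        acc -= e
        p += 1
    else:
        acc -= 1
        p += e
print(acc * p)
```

e=1: not %3==0, acc = 1-1 = 0; p=1
e=12: %3==0, acc = 0-12 = -12; p=2
e=11: not %3==0, acc = (-12)-1 = -13; p=13
e=12: %3==0, acc = (-13)-12 = -25; p=14
e=-1: not %3==0, acc = (-25)-1 = -26; p=13
e=14: not %3==0, acc = (-26)-1 = -27; p=27
e=7: not %3==0, acc = (-27)-1 = -28; p=34
acc*p = (-28)*34 = -952

-952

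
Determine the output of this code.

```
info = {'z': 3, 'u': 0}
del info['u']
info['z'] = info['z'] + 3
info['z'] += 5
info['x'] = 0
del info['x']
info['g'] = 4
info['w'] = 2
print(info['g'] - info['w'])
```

2

del 'u' → {'z': 3}
info['z'] = info['z']+3 = 6 → {'z': 6}
info['z'] = 6+5 = 11 → {'z': 11}
info['x'] = 0 → {'z': 11, 'x': 0}
del 'x' → {'z': 11}
info['g'] = 4 → {'z': 11, 'g': 4}
info['w'] = 2 → {'z': 11, 'g': 4, 'w': 2}
info['g']-info['w'] = 4-2 = 2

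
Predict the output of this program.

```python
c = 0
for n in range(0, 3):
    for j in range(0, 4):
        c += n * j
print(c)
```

n=0,j=0: c = 0+0 = 0
n=0,j=1: c = 0+0 = 0
n=0,j=2: c = 0+0 = 0
n=0,j=3: c = 0+0 = 0
n=1,j=0: c = 0+0 = 0
n=1,j=1: c = 0+1 = 1
n=1,j=2: c = 1+2 = 3
n=1,j=3: c = 3+3 = 6
n=2,j=0: c = 6+0 = 6
n=2,j=1: c = 6+2 = 8
n=2,j=2: c = 8+4 = 12
n=2,j=3: c = 12+6 = 18

18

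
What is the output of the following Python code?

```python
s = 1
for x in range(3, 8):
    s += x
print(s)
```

x=3: s = 1+3 = 4
x=4: s = 4+4 = 8
x=5: s = 8+5 = 13
x=6: s = 13+6 = 19
x=7: s = 19+7 = 26

26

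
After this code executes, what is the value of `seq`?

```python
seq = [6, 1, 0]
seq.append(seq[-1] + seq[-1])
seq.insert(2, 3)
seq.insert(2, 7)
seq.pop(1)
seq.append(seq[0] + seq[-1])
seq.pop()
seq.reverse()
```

[0, 0, 3, 7, 6]

append seq[-1]+seq[-1] = 0+0 = 0 → [6, 1, 0, 0]
insert 3 at 2 → [6, 1, 3, 0, 0]
insert 7 at 2 → [6, 1, 7, 3, 0, 0]
pop(1) removes 1 → [6, 7, 3, 0, 0]
append seq[0]+seq[-1] = 6+0 = 6 → [6, 7, 3, 0, 0, 6]
pop() removes 6 → [6, 7, 3, 0, 0]
reverse → [0, 0, 3, 7, 6]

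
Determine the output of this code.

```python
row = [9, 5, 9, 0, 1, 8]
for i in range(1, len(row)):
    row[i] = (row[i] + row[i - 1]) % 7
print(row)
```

i=1: row[1] = (5+9)%7 = 0 → [9, 0, 9, 0, 1, 8]
i=2: row[2] = (9+0)%7 = 2 → [9, 0, 2, 0, 1, 8]
i=3: row[3] = (0+2)%7 = 2 → [9, 0, 2, 2, 1, 8]
i=4: row[4] = (1+2)%7 = 3 → [9, 0, 2, 2, 3, 8]
i=5: row[5] = (8+3)%7 = 4 → [9, 0, 2, 2, 3, 4]

[9, 0, 2, 2, 3, 4]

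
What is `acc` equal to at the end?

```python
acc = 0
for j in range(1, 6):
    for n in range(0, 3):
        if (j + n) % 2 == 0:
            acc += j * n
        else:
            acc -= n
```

j=1,n=0: odd sum, acc = 0-0 = 0
j=1,n=1: even sum, acc = 0+1 = 1
j=1,n=2: odd sum, acc = 1-2 = -1
j=2,n=0: even sum, acc = (-1)+0 = -1
j=2,n=1: odd sum, acc = (-1)-1 = -2
j=2,n=2: even sum, acc = (-2)+4 = 2
j=3,n=0: odd sum, acc = 2-0 = 2
j=3,n=1: even sum, acc = 2+3 = 5
j=3,n=2: odd sum, acc = 5-2 = 3
j=4,n=0: even sum, acc = 3+0 = 3
j=4,n=1: odd sum, acc = 3-1 = 2
j=4,n=2: even sum, acc = 2+8 = 10
j=5,n=0: odd sum, acc = 10-0 = 10
j=5,n=1: even sum, acc = 10+5 = 15
j=5,n=2: odd sum, acc = 15-2 = 13

13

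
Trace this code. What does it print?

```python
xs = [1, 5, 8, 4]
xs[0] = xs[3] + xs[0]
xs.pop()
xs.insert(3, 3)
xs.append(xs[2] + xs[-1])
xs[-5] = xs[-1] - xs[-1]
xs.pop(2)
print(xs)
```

xs[0] = xs[3]+xs[0] = 4+1 = 5 → [5, 5, 8, 4]
pop() removes 4 → [5, 5, 8]
insert 3 at 3 → [5, 5, 8, 3]
append xs[2]+xs[-1] = 8+3 = 11 → [5, 5, 8, 3, 11]
xs[-5] = xs[-1]-xs[-1] = 11-11 = 0 → [0, 5, 8, 3, 11]
pop(2) removes 8 → [0, 5, 3, 11]

[0, 5, 3, 11]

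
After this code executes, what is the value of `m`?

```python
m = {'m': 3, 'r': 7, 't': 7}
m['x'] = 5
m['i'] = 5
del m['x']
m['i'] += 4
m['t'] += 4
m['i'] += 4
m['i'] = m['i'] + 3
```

m['x'] = 5 → {'m': 3, 'r': 7, 't': 7, 'x': 5}
m['i'] = 5 → {'m': 3, 'r': 7, 't': 7, 'x': 5, 'i': 5}
del 'x' → {'m': 3, 'r': 7, 't': 7, 'i': 5}
m['i'] = 5+4 = 9 → {'m': 3, 'r': 7, 't': 7, 'i': 9}
m['t'] = 7+4 = 11 → {'m': 3, 'r': 7, 't': 11, 'i': 9}
m['i'] = 9+4 = 13 → {'m': 3, 'r': 7, 't': 11, 'i': 13}
m['i'] = m['i']+3 = 16 → {'m': 3, 'r': 7, 't': 11, 'i': 16}

{'m': 3, 'r': 7, 't': 11, 'i': 16}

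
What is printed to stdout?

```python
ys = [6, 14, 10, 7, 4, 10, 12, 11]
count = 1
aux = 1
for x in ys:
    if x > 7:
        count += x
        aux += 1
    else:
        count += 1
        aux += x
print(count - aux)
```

x=6: not >7, count = 1+1 = 2; aux=7
x=14: >7, count = 2+14 = 16; aux=8
x=10: >7, count = 16+10 = 26; aux=9
x=7: not >7, count = 26+1 = 27; aux=16
x=4: not >7, count = 27+1 = 28; aux=20
x=10: >7, count = 28+10 = 38; aux=21
x=12: >7, count = 38+12 = 50; aux=22
x=11: >7, count = 50+11 = 61; aux=23
count-aux = 61-23 = 38

38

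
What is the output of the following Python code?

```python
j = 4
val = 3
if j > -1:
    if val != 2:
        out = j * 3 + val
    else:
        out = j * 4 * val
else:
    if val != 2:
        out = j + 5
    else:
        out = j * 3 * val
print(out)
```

15

j=4, val=3
j > -1 is True; val != 2 is True
→ out = j * 3 + val = 15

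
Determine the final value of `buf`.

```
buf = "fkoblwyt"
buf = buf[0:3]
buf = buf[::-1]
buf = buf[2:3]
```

slice [0:3] → 'fko'
reverse → 'okf'
slice [2:3] → 'f'

'f'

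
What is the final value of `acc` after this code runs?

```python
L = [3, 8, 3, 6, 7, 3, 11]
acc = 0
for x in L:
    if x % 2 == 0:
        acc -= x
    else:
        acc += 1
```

x=3: not even, acc = 0+1 = 1
x=8: even, acc = 1-8 = -7
x=3: not even, acc = (-7)+1 = -6
x=6: even, acc = (-6)-6 = -12
x=7: not even, acc = (-12)+1 = -11
x=3: not even, acc = (-11)+1 = -10
x=11: not even, acc = (-10)+1 = -9

-9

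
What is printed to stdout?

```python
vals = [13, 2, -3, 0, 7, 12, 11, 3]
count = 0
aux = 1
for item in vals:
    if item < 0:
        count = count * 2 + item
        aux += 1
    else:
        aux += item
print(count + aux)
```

item=13: not <0; aux=14
item=2: not <0; aux=16
item=-3: <0, count = 0*2+(-3) = -3; aux=17
item=0: not <0; aux=17
item=7: not <0; aux=24
item=12: not <0; aux=36
item=11: not <0; aux=47
item=3: not <0; aux=50
count+aux = (-3)+50 = 47

47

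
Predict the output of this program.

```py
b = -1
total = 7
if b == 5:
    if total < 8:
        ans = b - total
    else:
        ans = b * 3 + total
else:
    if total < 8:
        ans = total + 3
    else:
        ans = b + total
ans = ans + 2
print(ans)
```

12

b=-1, total=7
b == 5 is False; total < 8 is True
→ ans = total + 3 = 10
ans = 10+2 = 12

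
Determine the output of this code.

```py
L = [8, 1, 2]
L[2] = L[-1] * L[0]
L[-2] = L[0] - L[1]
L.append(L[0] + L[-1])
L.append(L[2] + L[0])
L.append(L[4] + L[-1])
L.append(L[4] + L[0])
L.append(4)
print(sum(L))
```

163

L[2] = L[-1]*L[0] = 2*8 = 16 → [8, 1, 16]
L[-2] = L[0]-L[1] = 8-1 = 7 → [8, 7, 16]
append L[0]+L[-1] = 8+16 = 24 → [8, 7, 16, 24]
append L[2]+L[0] = 16+8 = 24 → [8, 7, 16, 24, 24]
append L[4]+L[-1] = 24+24 = 48 → [8, 7, 16, 24, 24, 48]
append L[4]+L[0] = 24+8 = 32 → [8, 7, 16, 24, 24, 48, 32]
append 4 → [8, 7, 16, 24, 24, 48, 32, 4]
sum = 163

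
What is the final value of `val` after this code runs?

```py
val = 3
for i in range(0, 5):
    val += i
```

i=0: val = 3+0 = 3
i=1: val = 3+1 = 4
i=2: val = 4+2 = 6
i=3: val = 6+3 = 9
i=4: val = 9+4 = 13

13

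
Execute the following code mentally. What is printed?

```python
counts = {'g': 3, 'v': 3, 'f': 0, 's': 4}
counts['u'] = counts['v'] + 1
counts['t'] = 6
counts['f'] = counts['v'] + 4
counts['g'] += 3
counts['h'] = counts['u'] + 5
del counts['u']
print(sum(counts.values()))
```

35

counts['u'] = counts['v']+1 = 4 → {'g': 3, 'v': 3, 'f': 0, 's': 4, 'u': 4}
counts['t'] = 6 → {'g': 3, 'v': 3, 'f': 0, 's': 4, 'u': 4, 't': 6}
counts['f'] = counts['v']+4 = 7 → {'g': 3, 'v': 3, 'f': 7, 's': 4, 'u': 4, 't': 6}
counts['g'] = 3+3 = 6 → {'g': 6, 'v': 3, 'f': 7, 's': 4, 'u': 4, 't': 6}
counts['h'] = counts['u']+5 = 9 → {'g': 6, 'v': 3, 'f': 7, 's': 4, 'u': 4, 't': 6, 'h': 9}
del 'u' → {'g': 6, 'v': 3, 'f': 7, 's': 4, 't': 6, 'h': 9}
sum of values = 35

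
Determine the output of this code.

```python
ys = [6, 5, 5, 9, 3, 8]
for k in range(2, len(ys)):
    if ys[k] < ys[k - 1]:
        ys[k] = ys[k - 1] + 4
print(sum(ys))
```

k=2: 5>=5, unchanged → [6, 5, 5, 9, 3, 8]
k=3: 9>=5, unchanged → [6, 5, 5, 9, 3, 8]
k=4: 3<9, ys[4] = 9+4 = 13 → [6, 5, 5, 9, 13, 8]
k=5: 8<13, ys[5] = 13+4 = 17 → [6, 5, 5, 9, 13, 17]
sum = 55

55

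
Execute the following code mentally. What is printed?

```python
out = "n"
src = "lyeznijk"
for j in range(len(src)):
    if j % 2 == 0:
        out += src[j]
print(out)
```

nlenj

j=0: add 'l' → 'nl'
j=1: skip
j=2: add 'e' → 'nle'
j=3: skip
j=4: add 'n' → 'nlen'
j=5: skip
j=6: add 'j' → 'nlenj'
j=7: skip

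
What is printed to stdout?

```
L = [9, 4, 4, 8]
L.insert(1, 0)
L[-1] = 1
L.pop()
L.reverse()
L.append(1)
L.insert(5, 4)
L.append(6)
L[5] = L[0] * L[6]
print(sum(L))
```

insert 0 at 1 → [9, 0, 4, 4, 8]
L[-1] = 1 → [9, 0, 4, 4, 1]
pop() removes 1 → [9, 0, 4, 4]
reverse → [4, 4, 0, 9]
append 1 → [4, 4, 0, 9, 1]
insert 4 at 5 → [4, 4, 0, 9, 1, 4]
append 6 → [4, 4, 0, 9, 1, 4, 6]
L[5] = L[0]*L[6] = 4*6 = 24 → [4, 4, 0, 9, 1, 24, 6]
sum = 48

48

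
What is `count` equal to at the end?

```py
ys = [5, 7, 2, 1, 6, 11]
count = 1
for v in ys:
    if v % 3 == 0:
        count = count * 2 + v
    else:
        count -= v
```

-33

v=5: not %3==0, count = 1-5 = -4
v=7: not %3==0, count = (-4)-7 = -11
v=2: not %3==0, count = (-11)-2 = -13
v=1: not %3==0, count = (-13)-1 = -14
v=6: %3==0, count = (-14)*2+6 = -22
v=11: not %3==0, count = (-22)-11 = -33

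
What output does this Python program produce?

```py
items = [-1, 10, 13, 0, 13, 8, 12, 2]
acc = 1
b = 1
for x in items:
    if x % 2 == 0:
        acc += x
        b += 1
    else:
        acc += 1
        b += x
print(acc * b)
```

1116

x=-1: not even, acc = 1+1 = 2; b=0
x=10: even, acc = 2+10 = 12; b=1
x=13: not even, acc = 12+1 = 13; b=14
x=0: even, acc = 13+0 = 13; b=15
x=13: not even, acc = 13+1 = 14; b=28
x=8: even, acc = 14+8 = 22; b=29
x=12: even, acc = 22+12 = 34; b=30
x=2: even, acc = 34+2 = 36; b=31
acc*b = 36*31 = 1116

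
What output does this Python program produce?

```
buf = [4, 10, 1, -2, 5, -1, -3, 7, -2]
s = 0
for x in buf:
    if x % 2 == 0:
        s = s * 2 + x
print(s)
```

x=4: even, s = 0*2+4 = 4
x=10: even, s = 4*2+10 = 18
x=1: not even
x=-2: even, s = 18*2+(-2) = 34
x=5: not even
x=-1: not even
x=-3: not even
x=7: not even
x=-2: even, s = 34*2+(-2) = 66

66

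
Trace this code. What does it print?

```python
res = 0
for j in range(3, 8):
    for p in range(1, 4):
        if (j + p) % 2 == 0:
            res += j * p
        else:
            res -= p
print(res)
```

66

j=3,p=1: even sum, res = 0+3 = 3
j=3,p=2: odd sum, res = 3-2 = 1
j=3,p=3: even sum, res = 1+9 = 10
j=4,p=1: odd sum, res = 10-1 = 9
j=4,p=2: even sum, res = 9+8 = 17
j=4,p=3: odd sum, res = 17-3 = 14
j=5,p=1: even sum, res = 14+5 = 19
j=5,p=2: odd sum, res = 19-2 = 17
j=5,p=3: even sum, res = 17+15 = 32
j=6,p=1: odd sum, res = 32-1 = 31
j=6,p=2: even sum, res = 31+12 = 43
j=6,p=3: odd sum, res = 43-3 = 40
j=7,p=1: even sum, res = 40+7 = 47
j=7,p=2: odd sum, res = 47-2 = 45
j=7,p=3: even sum, res = 45+21 = 66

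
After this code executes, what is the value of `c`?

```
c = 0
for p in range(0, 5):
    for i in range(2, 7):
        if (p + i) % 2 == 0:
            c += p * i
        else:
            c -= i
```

56

p=0,i=2: even sum, c = 0+0 = 0
p=0,i=3: odd sum, c = 0-3 = -3
p=0,i=4: even sum, c = (-3)+0 = -3
p=0,i=5: odd sum, c = (-3)-5 = -8
p=0,i=6: even sum, c = (-8)+0 = -8
p=1,i=2: odd sum, c = (-8)-2 = -10
p=1,i=3: even sum, c = (-10)+3 = -7
p=1,i=4: odd sum, c = (-7)-4 = -11
p=1,i=5: even sum, c = (-11)+5 = -6
p=1,i=6: odd sum, c = (-6)-6 = -12
p=2,i=2: even sum, c = (-12)+4 = -8
p=2,i=3: odd sum, c = (-8)-3 = -11
p=2,i=4: even sum, c = (-11)+8 = -3
p=2,i=5: odd sum, c = (-3)-5 = -8
p=2,i=6: even sum, c = (-8)+12 = 4
p=3,i=2: odd sum, c = 4-2 = 2
p=3,i=3: even sum, c = 2+9 = 11
p=3,i=4: odd sum, c = 11-4 = 7
p=3,i=5: even sum, c = 7+15 = 22
p=3,i=6: odd sum, c = 22-6 = 16
p=4,i=2: even sum, c = 16+8 = 24
p=4,i=3: odd sum, c = 24-3 = 21
p=4,i=4: even sum, c = 21+16 = 37
p=4,i=5: odd sum, c = 37-5 = 32
p=4,i=6: even sum, c = 32+24 = 56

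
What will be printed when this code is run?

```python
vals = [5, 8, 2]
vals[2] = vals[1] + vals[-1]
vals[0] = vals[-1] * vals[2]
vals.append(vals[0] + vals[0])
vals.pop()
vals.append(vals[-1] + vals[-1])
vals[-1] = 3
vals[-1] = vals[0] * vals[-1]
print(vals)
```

[100, 8, 10, 300]

vals[2] = vals[1]+vals[-1] = 8+2 = 10 → [5, 8, 10]
vals[0] = vals[-1]*vals[2] = 10*10 = 100 → [100, 8, 10]
append vals[0]+vals[0] = 100+100 = 200 → [100, 8, 10, 200]
pop() removes 200 → [100, 8, 10]
append vals[-1]+vals[-1] = 10+10 = 20 → [100, 8, 10, 20]
vals[-1] = 3 → [100, 8, 10, 3]
vals[-1] = vals[0]*vals[-1] = 100*3 = 300 → [100, 8, 10, 300]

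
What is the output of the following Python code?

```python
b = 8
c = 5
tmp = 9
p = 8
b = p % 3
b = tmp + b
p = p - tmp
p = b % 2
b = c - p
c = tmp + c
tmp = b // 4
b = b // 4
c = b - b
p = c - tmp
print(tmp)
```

1

b = 8%3 = 2
b = 9+2 = 11
p = 8-9 = -1
p = 11%2 = 1
b = 5-1 = 4
c = 9+5 = 14
tmp = 4//4 = 1
b = 4//4 = 1
c = 1-1 = 0
p = 0-1 = -1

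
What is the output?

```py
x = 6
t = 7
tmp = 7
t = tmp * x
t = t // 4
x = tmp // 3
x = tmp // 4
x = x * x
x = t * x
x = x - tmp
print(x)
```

3

t = 7*6 = 42
t = 42//4 = 10
x = 7//3 = 2
x = 7//4 = 1
x = 1*1 = 1
x = 10*1 = 10
x = 10-7 = 3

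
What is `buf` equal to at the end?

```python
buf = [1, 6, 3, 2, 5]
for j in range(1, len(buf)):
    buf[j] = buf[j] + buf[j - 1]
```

[1, 7, 10, 12, 17]

j=1: buf[1] = 6+1 = 7 → [1, 7, 3, 2, 5]
j=2: buf[2] = 3+7 = 10 → [1, 7, 10, 2, 5]
j=3: buf[3] = 2+10 = 12 → [1, 7, 10, 12, 5]
j=4: buf[4] = 5+12 = 17 → [1, 7, 10, 12, 17]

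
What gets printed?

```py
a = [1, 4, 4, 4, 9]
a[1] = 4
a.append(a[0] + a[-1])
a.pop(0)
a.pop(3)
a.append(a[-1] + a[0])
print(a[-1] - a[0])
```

a[1] = 4 → [1, 4, 4, 4, 9]
append a[0]+a[-1] = 1+9 = 10 → [1, 4, 4, 4, 9, 10]
pop(0) removes 1 → [4, 4, 4, 9, 10]
pop(3) removes 9 → [4, 4, 4, 10]
append a[-1]+a[0] = 10+4 = 14 → [4, 4, 4, 10, 14]
a[-1]-a[0] = 14-4 = 10

10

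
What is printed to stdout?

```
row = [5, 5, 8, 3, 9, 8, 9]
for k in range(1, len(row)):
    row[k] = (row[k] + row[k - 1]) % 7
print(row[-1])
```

5

k=1: row[1] = (5+5)%7 = 3 → [5, 3, 8, 3, 9, 8, 9]
k=2: row[2] = (8+3)%7 = 4 → [5, 3, 4, 3, 9, 8, 9]
k=3: row[3] = (3+4)%7 = 0 → [5, 3, 4, 0, 9, 8, 9]
k=4: row[4] = (9+0)%7 = 2 → [5, 3, 4, 0, 2, 8, 9]
k=5: row[5] = (8+2)%7 = 3 → [5, 3, 4, 0, 2, 3, 9]
k=6: row[6] = (9+3)%7 = 5 → [5, 3, 4, 0, 2, 3, 5]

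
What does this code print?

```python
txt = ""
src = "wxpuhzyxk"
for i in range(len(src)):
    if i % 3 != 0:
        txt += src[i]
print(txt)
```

xphzxk

i=0: skip
i=1: add 'x' → 'x'
i=2: add 'p' → 'xp'
i=3: skip
i=4: add 'h' → 'xph'
i=5: add 'z' → 'xphz'
i=6: skip
i=7: add 'x' → 'xphzx'
i=8: add 'k' → 'xphzxk'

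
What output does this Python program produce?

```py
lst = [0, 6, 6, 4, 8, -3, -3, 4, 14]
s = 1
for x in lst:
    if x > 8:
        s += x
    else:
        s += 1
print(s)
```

x=0: not >8, s = 1+1 = 2
x=6: not >8, s = 2+1 = 3
x=6: not >8, s = 3+1 = 4
x=4: not >8, s = 4+1 = 5
x=8: not >8, s = 5+1 = 6
x=-3: not >8, s = 6+1 = 7
x=-3: not >8, s = 7+1 = 8
x=4: not >8, s = 8+1 = 9
x=14: >8, s = 9+14 = 23

23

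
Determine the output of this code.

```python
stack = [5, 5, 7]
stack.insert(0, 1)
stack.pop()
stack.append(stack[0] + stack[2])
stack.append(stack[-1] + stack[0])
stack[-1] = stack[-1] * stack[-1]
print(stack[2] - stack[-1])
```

-44

insert 1 at 0 → [1, 5, 5, 7]
pop() removes 7 → [1, 5, 5]
append stack[0]+stack[2] = 1+5 = 6 → [1, 5, 5, 6]
append stack[-1]+stack[0] = 6+1 = 7 → [1, 5, 5, 6, 7]
stack[-1] = stack[-1]*stack[-1] = 7*7 = 49 → [1, 5, 5, 6, 49]
stack[2]-stack[-1] = 5-49 = -44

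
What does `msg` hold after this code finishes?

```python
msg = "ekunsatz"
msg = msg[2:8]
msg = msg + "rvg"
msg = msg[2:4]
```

'sa'

slice [2:8] → 'unsatz'
+ 'rvg' → 'unsatzrvg'
slice [2:4] → 'sa'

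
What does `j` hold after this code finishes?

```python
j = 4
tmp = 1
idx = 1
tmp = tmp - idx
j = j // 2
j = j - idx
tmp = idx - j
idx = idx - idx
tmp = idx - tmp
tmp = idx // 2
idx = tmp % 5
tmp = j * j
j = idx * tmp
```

0

tmp = 1-1 = 0
j = 4//2 = 2
j = 2-1 = 1
tmp = 1-1 = 0
idx = 1-1 = 0
tmp = 0-0 = 0
tmp = 0//2 = 0
idx = 0%5 = 0
tmp = 1*1 = 1
j = 0*1 = 0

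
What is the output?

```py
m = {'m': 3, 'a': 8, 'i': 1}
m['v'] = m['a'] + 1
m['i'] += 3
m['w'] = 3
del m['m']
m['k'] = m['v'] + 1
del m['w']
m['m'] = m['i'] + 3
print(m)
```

m['v'] = m['a']+1 = 9 → {'m': 3, 'a': 8, 'i': 1, 'v': 9}
m['i'] = 1+3 = 4 → {'m': 3, 'a': 8, 'i': 4, 'v': 9}
m['w'] = 3 → {'m': 3, 'a': 8, 'i': 4, 'v': 9, 'w': 3}
del 'm' → {'a': 8, 'i': 4, 'v': 9, 'w': 3}
m['k'] = m['v']+1 = 10 → {'a': 8, 'i': 4, 'v': 9, 'w': 3, 'k': 10}
del 'w' → {'a': 8, 'i': 4, 'v': 9, 'k': 10}
m['m'] = m['i']+3 = 7 → {'a': 8, 'i': 4, 'v': 9, 'k': 10, 'm': 7}

{'a': 8, 'i': 4, 'v': 9, 'k': 10, 'm': 7}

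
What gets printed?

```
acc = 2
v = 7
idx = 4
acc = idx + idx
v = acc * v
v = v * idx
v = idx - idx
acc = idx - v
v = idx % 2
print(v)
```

0

acc = 4+4 = 8
v = 8*7 = 56
v = 56*4 = 224
v = 4-4 = 0
acc = 4-0 = 4
v = 4%2 = 0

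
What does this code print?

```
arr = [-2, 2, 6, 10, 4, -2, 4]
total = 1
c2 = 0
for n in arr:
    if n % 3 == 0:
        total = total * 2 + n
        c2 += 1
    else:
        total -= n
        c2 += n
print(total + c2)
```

n=-2: not %3==0, total = 1-(-2) = 3; c2=-2
n=2: not %3==0, total = 3-2 = 1; c2=0
n=6: %3==0, total = 1*2+6 = 8; c2=1
n=10: not %3==0, total = 8-10 = -2; c2=11
n=4: not %3==0, total = (-2)-4 = -6; c2=15
n=-2: not %3==0, total = (-6)-(-2) = -4; c2=13
n=4: not %3==0, total = (-4)-4 = -8; c2=17
total+c2 = (-8)+17 = 9

9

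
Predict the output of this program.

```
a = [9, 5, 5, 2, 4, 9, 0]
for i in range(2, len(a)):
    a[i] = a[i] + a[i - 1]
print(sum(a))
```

i=2: a[2] = 5+5 = 10 → [9, 5, 10, 2, 4, 9, 0]
i=3: a[3] = 2+10 = 12 → [9, 5, 10, 12, 4, 9, 0]
i=4: a[4] = 4+12 = 16 → [9, 5, 10, 12, 16, 9, 0]
i=5: a[5] = 9+16 = 25 → [9, 5, 10, 12, 16, 25, 0]
i=6: a[6] = 0+25 = 25 → [9, 5, 10, 12, 16, 25, 25]
sum = 102

102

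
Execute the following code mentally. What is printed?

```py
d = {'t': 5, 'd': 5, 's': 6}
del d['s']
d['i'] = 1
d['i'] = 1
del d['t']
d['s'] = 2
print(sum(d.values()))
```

8

del 's' → {'t': 5, 'd': 5}
d['i'] = 1 → {'t': 5, 'd': 5, 'i': 1}
d['i'] = 1 → {'t': 5, 'd': 5, 'i': 1}
del 't' → {'d': 5, 'i': 1}
d['s'] = 2 → {'d': 5, 'i': 1, 's': 2}
sum of values = 8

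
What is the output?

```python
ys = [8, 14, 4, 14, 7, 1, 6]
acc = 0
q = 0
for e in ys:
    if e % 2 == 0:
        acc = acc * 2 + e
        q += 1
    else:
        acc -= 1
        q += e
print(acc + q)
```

e=8: even, acc = 0*2+8 = 8; q=1
e=14: even, acc = 8*2+14 = 30; q=2
e=4: even, acc = 30*2+4 = 64; q=3
e=14: even, acc = 64*2+14 = 142; q=4
e=7: not even, acc = 142-1 = 141; q=11
e=1: not even, acc = 141-1 = 140; q=12
e=6: even, acc = 140*2+6 = 286; q=13
acc+q = 286+13 = 299

299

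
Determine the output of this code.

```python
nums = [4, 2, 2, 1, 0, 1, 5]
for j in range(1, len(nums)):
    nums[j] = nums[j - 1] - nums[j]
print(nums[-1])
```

j=1: nums[1] = 4-2 = 2 → [4, 2, 2, 1, 0, 1, 5]
j=2: nums[2] = 2-2 = 0 → [4, 2, 0, 1, 0, 1, 5]
j=3: nums[3] = 0-1 = -1 → [4, 2, 0, -1, 0, 1, 5]
j=4: nums[4] = (-1)-0 = -1 → [4, 2, 0, -1, -1, 1, 5]
j=5: nums[5] = (-1)-1 = -2 → [4, 2, 0, -1, -1, -2, 5]
j=6: nums[6] = (-2)-5 = -7 → [4, 2, 0, -1, -1, -2, -7]

-7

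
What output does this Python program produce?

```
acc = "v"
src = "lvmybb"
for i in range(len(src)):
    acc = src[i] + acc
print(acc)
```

bbymvlv

i=0: prepend 'l' → 'lv'
i=1: prepend 'v' → 'vlv'
i=2: prepend 'm' → 'mvlv'
i=3: prepend 'y' → 'ymvlv'
i=4: prepend 'b' → 'bymvlv'
i=5: prepend 'b' → 'bbymvlv'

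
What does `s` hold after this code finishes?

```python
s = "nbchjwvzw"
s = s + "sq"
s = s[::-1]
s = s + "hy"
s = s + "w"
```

'qswzvwjhcbnhyw'

+ 'sq' → 'nbchjwvzwsq'
reverse → 'qswzvwjhcbn'
+ 'hy' → 'qswzvwjhcbnhy'
+ 'w' → 'qswzvwjhcbnhyw'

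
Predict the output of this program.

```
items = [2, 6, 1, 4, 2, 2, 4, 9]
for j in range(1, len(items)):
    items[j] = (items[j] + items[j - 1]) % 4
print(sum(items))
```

11

j=1: items[1] = (6+2)%4 = 0 → [2, 0, 1, 4, 2, 2, 4, 9]
j=2: items[2] = (1+0)%4 = 1 → [2, 0, 1, 4, 2, 2, 4, 9]
j=3: items[3] = (4+1)%4 = 1 → [2, 0, 1, 1, 2, 2, 4, 9]
j=4: items[4] = (2+1)%4 = 3 → [2, 0, 1, 1, 3, 2, 4, 9]
j=5: items[5] = (2+3)%4 = 1 → [2, 0, 1, 1, 3, 1, 4, 9]
j=6: items[6] = (4+1)%4 = 1 → [2, 0, 1, 1, 3, 1, 1, 9]
j=7: items[7] = (9+1)%4 = 2 → [2, 0, 1, 1, 3, 1, 1, 2]
sum = 11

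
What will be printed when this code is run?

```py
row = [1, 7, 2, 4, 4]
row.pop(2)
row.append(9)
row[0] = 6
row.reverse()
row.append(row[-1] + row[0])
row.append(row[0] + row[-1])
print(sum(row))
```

69

pop(2) removes 2 → [1, 7, 4, 4]
append 9 → [1, 7, 4, 4, 9]
row[0] = 6 → [6, 7, 4, 4, 9]
reverse → [9, 4, 4, 7, 6]
append row[-1]+row[0] = 6+9 = 15 → [9, 4, 4, 7, 6, 15]
append row[0]+row[-1] = 9+15 = 24 → [9, 4, 4, 7, 6, 15, 24]
sum = 69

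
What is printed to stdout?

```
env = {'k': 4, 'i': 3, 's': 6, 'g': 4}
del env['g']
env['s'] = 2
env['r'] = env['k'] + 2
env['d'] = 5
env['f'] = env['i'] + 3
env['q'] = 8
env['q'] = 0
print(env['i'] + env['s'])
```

5

del 'g' → {'k': 4, 'i': 3, 's': 6}
env['s'] = 2 → {'k': 4, 'i': 3, 's': 2}
env['r'] = env['k']+2 = 6 → {'k': 4, 'i': 3, 's': 2, 'r': 6}
env['d'] = 5 → {'k': 4, 'i': 3, 's': 2, 'r': 6, 'd': 5}
env['f'] = env['i']+3 = 6 → {'k': 4, 'i': 3, 's': 2, 'r': 6, 'd': 5, 'f': 6}
env['q'] = 8 → {'k': 4, 'i': 3, 's': 2, 'r': 6, 'd': 5, 'f': 6, 'q': 8}
env['q'] = 0 → {'k': 4, 'i': 3, 's': 2, 'r': 6, 'd': 5, 'f': 6, 'q': 0}
env['i']+env['s'] = 3+2 = 5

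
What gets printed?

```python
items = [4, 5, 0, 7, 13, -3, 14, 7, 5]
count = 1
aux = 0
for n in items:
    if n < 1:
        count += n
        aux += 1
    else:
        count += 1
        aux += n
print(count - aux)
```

n=4: not <1, count = 1+1 = 2; aux=4
n=5: not <1, count = 2+1 = 3; aux=9
n=0: <1, count = 3+0 = 3; aux=10
n=7: not <1, count = 3+1 = 4; aux=17
n=13: not <1, count = 4+1 = 5; aux=30
n=-3: <1, count = 5+(-3) = 2; aux=31
n=14: not <1, count = 2+1 = 3; aux=45
n=7: not <1, count = 3+1 = 4; aux=52
n=5: not <1, count = 4+1 = 5; aux=57
count-aux = 5-57 = -52

-52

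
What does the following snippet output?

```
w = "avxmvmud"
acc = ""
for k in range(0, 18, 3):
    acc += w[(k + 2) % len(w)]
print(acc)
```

k=0: add w[2]='x' → 'x'
k=3: add w[5]='m' → 'xm'
k=6: add w[0]='a' → 'xma'
k=9: add w[3]='m' → 'xmam'
k=12: add w[6]='u' → 'xmamu'
k=15: add w[1]='v' → 'xmamuv'

xmamuv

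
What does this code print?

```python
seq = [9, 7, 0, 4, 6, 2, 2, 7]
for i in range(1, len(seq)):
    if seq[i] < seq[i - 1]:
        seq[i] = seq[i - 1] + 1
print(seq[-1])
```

16

i=1: 7<9, seq[1] = 9+1 = 10 → [9, 10, 0, 4, 6, 2, 2, 7]
i=2: 0<10, seq[2] = 10+1 = 11 → [9, 10, 11, 4, 6, 2, 2, 7]
i=3: 4<11, seq[3] = 11+1 = 12 → [9, 10, 11, 12, 6, 2, 2, 7]
i=4: 6<12, seq[4] = 12+1 = 13 → [9, 10, 11, 12, 13, 2, 2, 7]
i=5: 2<13, seq[5] = 13+1 = 14 → [9, 10, 11, 12, 13, 14, 2, 7]
i=6: 2<14, seq[6] = 14+1 = 15 → [9, 10, 11, 12, 13, 14, 15, 7]
i=7: 7<15, seq[7] = 15+1 = 16 → [9, 10, 11, 12, 13, 14, 15, 16]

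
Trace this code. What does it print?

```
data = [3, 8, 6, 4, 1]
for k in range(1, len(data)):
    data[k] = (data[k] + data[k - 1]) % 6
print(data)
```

k=1: data[1] = (8+3)%6 = 5 → [3, 5, 6, 4, 1]
k=2: data[2] = (6+5)%6 = 5 → [3, 5, 5, 4, 1]
k=3: data[3] = (4+5)%6 = 3 → [3, 5, 5, 3, 1]
k=4: data[4] = (1+3)%6 = 4 → [3, 5, 5, 3, 4]

[3, 5, 5, 3, 4]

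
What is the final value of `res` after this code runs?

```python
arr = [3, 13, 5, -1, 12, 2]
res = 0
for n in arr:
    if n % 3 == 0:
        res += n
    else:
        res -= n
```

-4

n=3: %3==0, res = 0+3 = 3
n=13: not %3==0, res = 3-13 = -10
n=5: not %3==0, res = (-10)-5 = -15
n=-1: not %3==0, res = (-15)-(-1) = -14
n=12: %3==0, res = (-14)+12 = -2
n=2: not %3==0, res = (-2)-2 = -4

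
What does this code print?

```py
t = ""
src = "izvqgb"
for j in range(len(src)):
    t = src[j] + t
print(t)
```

j=0: prepend 'i' → 'i'
j=1: prepend 'z' → 'zi'
j=2: prepend 'v' → 'vzi'
j=3: prepend 'q' → 'qvzi'
j=4: prepend 'g' → 'gqvzi'
j=5: prepend 'b' → 'bgqvzi'

bgqvzi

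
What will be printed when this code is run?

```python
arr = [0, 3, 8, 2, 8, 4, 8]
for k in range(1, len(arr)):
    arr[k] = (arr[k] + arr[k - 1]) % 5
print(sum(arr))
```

k=1: arr[1] = (3+0)%5 = 3 → [0, 3, 8, 2, 8, 4, 8]
k=2: arr[2] = (8+3)%5 = 1 → [0, 3, 1, 2, 8, 4, 8]
k=3: arr[3] = (2+1)%5 = 3 → [0, 3, 1, 3, 8, 4, 8]
k=4: arr[4] = (8+3)%5 = 1 → [0, 3, 1, 3, 1, 4, 8]
k=5: arr[5] = (4+1)%5 = 0 → [0, 3, 1, 3, 1, 0, 8]
k=6: arr[6] = (8+0)%5 = 3 → [0, 3, 1, 3, 1, 0, 3]
sum = 11

11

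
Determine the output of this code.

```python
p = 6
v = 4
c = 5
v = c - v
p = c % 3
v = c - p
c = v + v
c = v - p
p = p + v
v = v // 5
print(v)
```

v = 5-4 = 1
p = 5%3 = 2
v = 5-2 = 3
c = 3+3 = 6
c = 3-2 = 1
p = 2+3 = 5
v = 3//5 = 0

0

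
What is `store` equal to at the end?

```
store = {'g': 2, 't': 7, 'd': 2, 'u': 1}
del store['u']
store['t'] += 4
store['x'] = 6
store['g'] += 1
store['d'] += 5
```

{'g': 3, 't': 11, 'd': 7, 'x': 6}

del 'u' → {'g': 2, 't': 7, 'd': 2}
store['t'] = 7+4 = 11 → {'g': 2, 't': 11, 'd': 2}
store['x'] = 6 → {'g': 2, 't': 11, 'd': 2, 'x': 6}
store['g'] = 2+1 = 3 → {'g': 3, 't': 11, 'd': 2, 'x': 6}
store['d'] = 2+5 = 7 → {'g': 3, 't': 11, 'd': 7, 'x': 6}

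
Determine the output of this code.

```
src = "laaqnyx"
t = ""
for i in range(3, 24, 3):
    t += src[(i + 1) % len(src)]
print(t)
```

nlqxaya

i=3: add src[4]='n' → 'n'
i=6: add src[0]='l' → 'nl'
i=9: add src[3]='q' → 'nlq'
i=12: add src[6]='x' → 'nlqx'
i=15: add src[2]='a' → 'nlqxa'
i=18: add src[5]='y' → 'nlqxay'
i=21: add src[1]='a' → 'nlqxaya'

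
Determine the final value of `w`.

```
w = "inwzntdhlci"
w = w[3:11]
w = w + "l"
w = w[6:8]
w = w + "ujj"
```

slice [3:11] → 'zntdhlci'
+ 'l' → 'zntdhlcil'
slice [6:8] → 'ci'
+ 'ujj' → 'ciujj'

'ciujj'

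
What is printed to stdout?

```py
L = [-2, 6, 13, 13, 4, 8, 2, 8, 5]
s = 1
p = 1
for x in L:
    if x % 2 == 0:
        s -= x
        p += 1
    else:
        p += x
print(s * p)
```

-950

x=-2: even, s = 1-(-2) = 3; p=2
x=6: even, s = 3-6 = -3; p=3
x=13: not even; p=16
x=13: not even; p=29
x=4: even, s = (-3)-4 = -7; p=30
x=8: even, s = (-7)-8 = -15; p=31
x=2: even, s = (-15)-2 = -17; p=32
x=8: even, s = (-17)-8 = -25; p=33
x=5: not even; p=38
s*p = (-25)*38 = -950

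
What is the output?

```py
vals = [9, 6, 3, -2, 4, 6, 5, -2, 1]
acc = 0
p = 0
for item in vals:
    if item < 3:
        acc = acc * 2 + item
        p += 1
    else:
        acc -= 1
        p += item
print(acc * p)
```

-1692

item=9: not <3, acc = 0-1 = -1; p=9
item=6: not <3, acc = (-1)-1 = -2; p=15
item=3: not <3, acc = (-2)-1 = -3; p=18
item=-2: <3, acc = (-3)*2+(-2) = -8; p=19
item=4: not <3, acc = (-8)-1 = -9; p=23
item=6: not <3, acc = (-9)-1 = -10; p=29
item=5: not <3, acc = (-10)-1 = -11; p=34
item=-2: <3, acc = (-11)*2+(-2) = -24; p=35
item=1: <3, acc = (-24)*2+1 = -47; p=36
acc*p = (-47)*36 = -1692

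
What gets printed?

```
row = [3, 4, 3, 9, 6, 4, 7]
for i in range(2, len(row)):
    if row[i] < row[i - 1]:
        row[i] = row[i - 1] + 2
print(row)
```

i=2: 3<4, row[2] = 4+2 = 6 → [3, 4, 6, 9, 6, 4, 7]
i=3: 9>=6, unchanged → [3, 4, 6, 9, 6, 4, 7]
i=4: 6<9, row[4] = 9+2 = 11 → [3, 4, 6, 9, 11, 4, 7]
i=5: 4<11, row[5] = 11+2 = 13 → [3, 4, 6, 9, 11, 13, 7]
i=6: 7<13, row[6] = 13+2 = 15 → [3, 4, 6, 9, 11, 13, 15]

[3, 4, 6, 9, 11, 13, 15]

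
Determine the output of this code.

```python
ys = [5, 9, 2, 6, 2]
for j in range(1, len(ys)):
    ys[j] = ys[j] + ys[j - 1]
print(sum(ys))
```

j=1: ys[1] = 9+5 = 14 → [5, 14, 2, 6, 2]
j=2: ys[2] = 2+14 = 16 → [5, 14, 16, 6, 2]
j=3: ys[3] = 6+16 = 22 → [5, 14, 16, 22, 2]
j=4: ys[4] = 2+22 = 24 → [5, 14, 16, 22, 24]
sum = 81

81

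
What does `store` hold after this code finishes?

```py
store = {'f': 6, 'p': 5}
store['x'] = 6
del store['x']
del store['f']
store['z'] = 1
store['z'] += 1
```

store['x'] = 6 → {'f': 6, 'p': 5, 'x': 6}
del 'x' → {'f': 6, 'p': 5}
del 'f' → {'p': 5}
store['z'] = 1 → {'p': 5, 'z': 1}
store['z'] = 1+1 = 2 → {'p': 5, 'z': 2}

{'p': 5, 'z': 2}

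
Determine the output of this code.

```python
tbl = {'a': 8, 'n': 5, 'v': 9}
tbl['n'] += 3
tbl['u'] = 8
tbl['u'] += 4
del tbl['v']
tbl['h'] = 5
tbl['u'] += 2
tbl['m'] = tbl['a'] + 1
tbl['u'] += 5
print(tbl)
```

tbl['n'] = 5+3 = 8 → {'a': 8, 'n': 8, 'v': 9}
tbl['u'] = 8 → {'a': 8, 'n': 8, 'v': 9, 'u': 8}
tbl['u'] = 8+4 = 12 → {'a': 8, 'n': 8, 'v': 9, 'u': 12}
del 'v' → {'a': 8, 'n': 8, 'u': 12}
tbl['h'] = 5 → {'a': 8, 'n': 8, 'u': 12, 'h': 5}
tbl['u'] = 12+2 = 14 → {'a': 8, 'n': 8, 'u': 14, 'h': 5}
tbl['m'] = tbl['a']+1 = 9 → {'a': 8, 'n': 8, 'u': 14, 'h': 5, 'm': 9}
tbl['u'] = 14+5 = 19 → {'a': 8, 'n': 8, 'u': 19, 'h': 5, 'm': 9}

{'a': 8, 'n': 8, 'u': 19, 'h': 5, 'm': 9}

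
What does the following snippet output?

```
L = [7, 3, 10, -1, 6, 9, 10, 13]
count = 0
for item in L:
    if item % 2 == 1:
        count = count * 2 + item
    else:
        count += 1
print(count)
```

177

item=7: odd, count = 0*2+7 = 7
item=3: odd, count = 7*2+3 = 17
item=10: not odd, count = 17+1 = 18
item=-1: odd, count = 18*2+(-1) = 35
item=6: not odd, count = 35+1 = 36
item=9: odd, count = 36*2+9 = 81
item=10: not odd, count = 81+1 = 82
item=13: odd, count = 82*2+13 = 177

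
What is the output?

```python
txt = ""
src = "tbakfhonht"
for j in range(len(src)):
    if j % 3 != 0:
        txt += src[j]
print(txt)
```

j=0: skip
j=1: add 'b' → 'b'
j=2: add 'a' → 'ba'
j=3: skip
j=4: add 'f' → 'baf'
j=5: add 'h' → 'bafh'
j=6: skip
j=7: add 'n' → 'bafhn'
j=8: add 'h' → 'bafhnh'
j=9: skip

bafhnh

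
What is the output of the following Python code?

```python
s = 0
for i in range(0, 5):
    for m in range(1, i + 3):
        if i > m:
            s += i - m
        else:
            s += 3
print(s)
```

52

i=0,m=1: not 0>1, s = 0+3 = 3
i=0,m=2: not 0>2, s = 3+3 = 6
i=1,m=1: not 1>1, s = 6+3 = 9
i=1,m=2: not 1>2, s = 9+3 = 12
i=1,m=3: not 1>3, s = 12+3 = 15
i=2,m=1: 2>1, s = 15+1 = 16
i=2,m=2: not 2>2, s = 16+3 = 19
i=2,m=3: not 2>3, s = 19+3 = 22
i=2,m=4: not 2>4, s = 22+3 = 25
i=3,m=1: 3>1, s = 25+2 = 27
i=3,m=2: 3>2, s = 27+1 = 28
i=3,m=3: not 3>3, s = 28+3 = 31
i=3,m=4: not 3>4, s = 31+3 = 34
i=3,m=5: not 3>5, s = 34+3 = 37
i=4,m=1: 4>1, s = 37+3 = 40
i=4,m=2: 4>2, s = 40+2 = 42
i=4,m=3: 4>3, s = 42+1 = 43
i=4,m=4: not 4>4, s = 43+3 = 46
i=4,m=5: not 4>5, s = 46+3 = 49
i=4,m=6: not 4>6, s = 49+3 = 52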